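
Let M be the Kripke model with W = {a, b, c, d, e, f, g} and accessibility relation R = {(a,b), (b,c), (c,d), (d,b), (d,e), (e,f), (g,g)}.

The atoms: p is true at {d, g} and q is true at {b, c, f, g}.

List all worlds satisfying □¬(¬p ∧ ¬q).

{a, b, c, e, f, g}

a: successors {b}; ¬(¬p ∧ ¬q) there: b:T. ✓
b: successors {c}; ¬(¬p ∧ ¬q) there: c:T. ✓
c: successors {d}; ¬(¬p ∧ ¬q) there: d:T. ✓
d: successors {b, e}; ¬(¬p ∧ ¬q) there: b:T, e:F. ✗
e: successors {f}; ¬(¬p ∧ ¬q) there: f:T. ✓
f: no successors, so □¬(¬p ∧ ¬q) holds vacuously. ✓
g: successors {g}; ¬(¬p ∧ ¬q) there: g:T. ✓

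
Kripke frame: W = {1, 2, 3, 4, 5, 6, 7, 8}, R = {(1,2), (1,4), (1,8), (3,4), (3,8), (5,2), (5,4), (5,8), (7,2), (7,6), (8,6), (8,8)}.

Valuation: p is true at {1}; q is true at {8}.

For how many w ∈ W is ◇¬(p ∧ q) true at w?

1: successors {2, 4, 8}; ¬(p ∧ q) there: 2:T, 4:T, 8:T. ✓
2: no successors, so ◇¬(p ∧ q) fails. ✗
3: successors {4, 8}; ¬(p ∧ q) there: 4:T, 8:T. ✓
4: no successors, so ◇¬(p ∧ q) fails. ✗
5: successors {2, 4, 8}; ¬(p ∧ q) there: 2:T, 4:T, 8:T. ✓
6: no successors, so ◇¬(p ∧ q) fails. ✗
7: successors {2, 6}; ¬(p ∧ q) there: 2:T, 6:T. ✓
8: successors {6, 8}; ¬(p ∧ q) there: 6:T, 8:T. ✓
Satisfying worlds: {1, 3, 5, 7, 8}.

5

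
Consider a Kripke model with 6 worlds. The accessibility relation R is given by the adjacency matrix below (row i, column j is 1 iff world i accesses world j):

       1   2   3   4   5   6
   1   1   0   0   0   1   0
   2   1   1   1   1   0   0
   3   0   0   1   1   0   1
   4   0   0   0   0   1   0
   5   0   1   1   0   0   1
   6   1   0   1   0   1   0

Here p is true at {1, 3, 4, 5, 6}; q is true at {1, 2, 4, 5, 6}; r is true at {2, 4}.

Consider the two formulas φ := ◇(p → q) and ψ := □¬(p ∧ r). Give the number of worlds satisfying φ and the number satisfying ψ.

6 and 4

For ◇(p → q):
1: successors {1, 5}; p → q there: 1:T, 5:T. ✓
2: successors {1, 2, 3, 4}; p → q there: 1:T, 2:T, 3:F, 4:T. ✓
3: successors {3, 4, 6}; p → q there: 3:F, 4:T, 6:T. ✓
4: successors {5}; p → q there: 5:T. ✓
5: successors {2, 3, 6}; p → q there: 2:T, 3:F, 6:T. ✓
6: successors {1, 3, 5}; p → q there: 1:T, 3:F, 5:T. ✓
— 6 worlds.
For □¬(p ∧ r):
1: successors {1, 5}; ¬(p ∧ r) there: 1:T, 5:T. ✓
2: successors {1, 2, 3, 4}; ¬(p ∧ r) there: 1:T, 2:T, 3:T, 4:F. ✗
3: successors {3, 4, 6}; ¬(p ∧ r) there: 3:T, 4:F, 6:T. ✗
4: successors {5}; ¬(p ∧ r) there: 5:T. ✓
5: successors {2, 3, 6}; ¬(p ∧ r) there: 2:T, 3:T, 6:T. ✓
6: successors {1, 3, 5}; ¬(p ∧ r) there: 1:T, 3:T, 5:T. ✓
— 4 worlds.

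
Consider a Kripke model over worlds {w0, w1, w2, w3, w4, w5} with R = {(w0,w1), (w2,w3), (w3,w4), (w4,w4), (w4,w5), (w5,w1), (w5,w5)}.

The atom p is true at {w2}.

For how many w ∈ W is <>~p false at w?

w0: successors {w1}; ~p there: w1:T. ✓
w1: no successors, so <>~p fails. ✗
w2: successors {w3}; ~p there: w3:T. ✓
w3: successors {w4}; ~p there: w4:T. ✓
w4: successors {w4, w5}; ~p there: w4:T, w5:T. ✓
w5: successors {w1, w5}; ~p there: w1:T, w5:T. ✓
Satisfying worlds: {w0, w2, w3, w4, w5}.
So <>~p fails at the other 1 world.

1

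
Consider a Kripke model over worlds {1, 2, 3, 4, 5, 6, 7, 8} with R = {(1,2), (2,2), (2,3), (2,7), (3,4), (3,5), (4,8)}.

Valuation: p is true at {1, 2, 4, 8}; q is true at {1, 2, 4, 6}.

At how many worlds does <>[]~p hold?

1: successors {2}; []~p there: 2:F. ✗
2: successors {2, 3, 7}; []~p there: 2:F, 3:F, 7:T. ✓
3: successors {4, 5}; []~p there: 4:F, 5:T. ✓
4: successors {8}; []~p there: 8:T. ✓
5: no successors, so <>[]~p fails. ✗
6: no successors, so <>[]~p fails. ✗
7: no successors, so <>[]~p fails. ✗
8: no successors, so <>[]~p fails. ✗
Satisfying worlds: {2, 3, 4}.

3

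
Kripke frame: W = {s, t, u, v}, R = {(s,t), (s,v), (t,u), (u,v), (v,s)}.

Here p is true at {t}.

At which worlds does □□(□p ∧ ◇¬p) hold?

s: successors {t, v}; □(□p ∧ ◇¬p) there: t:F, v:F. ✗
t: successors {u}; □(□p ∧ ◇¬p) there: u:F. ✗
u: successors {v}; □(□p ∧ ◇¬p) there: v:F. ✗
v: successors {s}; □(□p ∧ ◇¬p) there: s:F. ✗

∅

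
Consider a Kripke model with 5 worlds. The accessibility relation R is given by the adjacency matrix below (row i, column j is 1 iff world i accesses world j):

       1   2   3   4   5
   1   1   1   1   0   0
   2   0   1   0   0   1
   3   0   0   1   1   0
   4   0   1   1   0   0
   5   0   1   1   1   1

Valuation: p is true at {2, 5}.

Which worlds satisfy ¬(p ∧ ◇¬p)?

{1, 2, 3, 4}

1: p ∧ ◇¬p is F. ✓
2: p ∧ ◇¬p is F. ✓
3: p ∧ ◇¬p is F. ✓
4: p ∧ ◇¬p is F. ✓
5: p ∧ ◇¬p is T. ✗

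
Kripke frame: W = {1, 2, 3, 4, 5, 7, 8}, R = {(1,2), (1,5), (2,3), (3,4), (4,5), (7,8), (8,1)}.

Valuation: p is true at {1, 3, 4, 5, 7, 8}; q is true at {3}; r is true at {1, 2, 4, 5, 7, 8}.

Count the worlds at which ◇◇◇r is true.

3

1: successors {2, 5}; ◇◇r there: 2:T, 5:F. ✓
2: successors {3}; ◇◇r there: 3:T. ✓
3: successors {4}; ◇◇r there: 4:F. ✗
4: successors {5}; ◇◇r there: 5:F. ✗
5: no successors, so ◇◇◇r fails. ✗
7: successors {8}; ◇◇r there: 8:T. ✓
8: successors {1}; ◇◇r there: 1:F. ✗
Satisfying worlds: {1, 2, 7}.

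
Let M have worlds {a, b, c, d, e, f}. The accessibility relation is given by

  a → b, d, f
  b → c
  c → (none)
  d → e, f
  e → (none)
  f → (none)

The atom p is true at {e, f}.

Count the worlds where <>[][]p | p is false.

1

a: <>[][]p is T, p is F. ✓
b: <>[][]p is T, p is F. ✓
c: <>[][]p is F, p is F. ✗
d: <>[][]p is T, p is F. ✓
e: <>[][]p is F, p is T. ✓
f: <>[][]p is F, p is T. ✓
Satisfying worlds: {a, b, d, e, f}.
So <>[][]p | p fails at the other 1 world.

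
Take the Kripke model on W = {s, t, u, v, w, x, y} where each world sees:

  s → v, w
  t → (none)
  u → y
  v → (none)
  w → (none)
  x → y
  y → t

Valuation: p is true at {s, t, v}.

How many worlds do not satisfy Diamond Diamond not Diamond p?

5

s: successors {v, w}; Diamond not Diamond p there: v:F, w:F. ✗
t: no successors, so Diamond Diamond not Diamond p fails. ✗
u: successors {y}; Diamond not Diamond p there: y:T. ✓
v: no successors, so Diamond Diamond not Diamond p fails. ✗
w: no successors, so Diamond Diamond not Diamond p fails. ✗
x: successors {y}; Diamond not Diamond p there: y:T. ✓
y: successors {t}; Diamond not Diamond p there: t:F. ✗
Satisfying worlds: {u, x}.
So Diamond Diamond not Diamond p fails at the other 5 worlds.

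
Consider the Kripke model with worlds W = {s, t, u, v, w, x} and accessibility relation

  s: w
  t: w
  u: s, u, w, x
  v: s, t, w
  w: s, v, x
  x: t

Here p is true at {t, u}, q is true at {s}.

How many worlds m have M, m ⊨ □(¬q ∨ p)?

s: successors {w}; ¬q ∨ p there: w:T. ✓
t: successors {w}; ¬q ∨ p there: w:T. ✓
u: successors {s, u, w, x}; ¬q ∨ p there: s:F, u:T, w:T, x:T. ✗
v: successors {s, t, w}; ¬q ∨ p there: s:F, t:T, w:T. ✗
w: successors {s, v, x}; ¬q ∨ p there: s:F, v:T, x:T. ✗
x: successors {t}; ¬q ∨ p there: t:T. ✓
Satisfying worlds: {s, t, x}.

3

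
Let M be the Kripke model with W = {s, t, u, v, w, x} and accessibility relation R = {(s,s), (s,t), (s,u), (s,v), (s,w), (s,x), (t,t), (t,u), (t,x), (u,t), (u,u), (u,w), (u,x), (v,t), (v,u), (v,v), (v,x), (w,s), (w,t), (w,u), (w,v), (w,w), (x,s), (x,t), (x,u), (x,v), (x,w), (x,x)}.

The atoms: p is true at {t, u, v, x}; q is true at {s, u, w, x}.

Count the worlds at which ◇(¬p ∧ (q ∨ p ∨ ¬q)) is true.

4

s: successors {s, t, u, v, w, x}; ¬p ∧ (q ∨ p ∨ ¬q) there: s:T, t:F, u:F, v:F, w:T, x:F. ✓
t: successors {t, u, x}; ¬p ∧ (q ∨ p ∨ ¬q) there: t:F, u:F, x:F. ✗
u: successors {t, u, w, x}; ¬p ∧ (q ∨ p ∨ ¬q) there: t:F, u:F, w:T, x:F. ✓
v: successors {t, u, v, x}; ¬p ∧ (q ∨ p ∨ ¬q) there: t:F, u:F, v:F, x:F. ✗
w: successors {s, t, u, v, w}; ¬p ∧ (q ∨ p ∨ ¬q) there: s:T, t:F, u:F, v:F, w:T. ✓
x: successors {s, t, u, v, w, x}; ¬p ∧ (q ∨ p ∨ ¬q) there: s:T, t:F, u:F, v:F, w:T, x:F. ✓
Satisfying worlds: {s, u, w, x}.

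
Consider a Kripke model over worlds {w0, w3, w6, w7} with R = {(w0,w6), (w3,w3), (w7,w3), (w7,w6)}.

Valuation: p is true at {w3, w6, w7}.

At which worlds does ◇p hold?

{w0, w3, w7}

w0: successors {w6}; p there: w6:T. ✓
w3: successors {w3}; p there: w3:T. ✓
w6: no successors, so ◇p fails. ✗
w7: successors {w3, w6}; p there: w3:T, w6:T. ✓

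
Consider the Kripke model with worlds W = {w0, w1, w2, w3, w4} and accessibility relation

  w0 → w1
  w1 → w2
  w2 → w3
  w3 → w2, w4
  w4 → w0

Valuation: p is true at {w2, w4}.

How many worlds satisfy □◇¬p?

3

w0: successors {w1}; ◇¬p there: w1:F. ✗
w1: successors {w2}; ◇¬p there: w2:T. ✓
w2: successors {w3}; ◇¬p there: w3:F. ✗
w3: successors {w2, w4}; ◇¬p there: w2:T, w4:T. ✓
w4: successors {w0}; ◇¬p there: w0:T. ✓
Satisfying worlds: {w1, w3, w4}.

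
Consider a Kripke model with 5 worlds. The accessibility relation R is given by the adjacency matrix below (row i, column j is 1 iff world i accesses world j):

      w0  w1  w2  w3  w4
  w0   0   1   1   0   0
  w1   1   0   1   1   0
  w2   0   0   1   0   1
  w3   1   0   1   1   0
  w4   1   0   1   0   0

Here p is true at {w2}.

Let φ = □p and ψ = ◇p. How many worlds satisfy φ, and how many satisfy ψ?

0 and 5

For □p:
w0: successors {w1, w2}; p there: w1:F, w2:T. ✗
w1: successors {w0, w2, w3}; p there: w0:F, w2:T, w3:F. ✗
w2: successors {w2, w4}; p there: w2:T, w4:F. ✗
w3: successors {w0, w2, w3}; p there: w0:F, w2:T, w3:F. ✗
w4: successors {w0, w2}; p there: w0:F, w2:T. ✗
— 0 worlds.
For ◇p:
w0: successors {w1, w2}; p there: w1:F, w2:T. ✓
w1: successors {w0, w2, w3}; p there: w0:F, w2:T, w3:F. ✓
w2: successors {w2, w4}; p there: w2:T, w4:F. ✓
w3: successors {w0, w2, w3}; p there: w0:F, w2:T, w3:F. ✓
w4: successors {w0, w2}; p there: w0:F, w2:T. ✓
— 5 worlds.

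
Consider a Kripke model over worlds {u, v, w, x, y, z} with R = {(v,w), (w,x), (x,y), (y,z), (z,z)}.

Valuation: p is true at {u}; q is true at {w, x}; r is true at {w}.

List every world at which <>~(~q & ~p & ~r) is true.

u: no successors, so <>~(~q & ~p & ~r) fails. ✗
v: successors {w}; ~(~q & ~p & ~r) there: w:T. ✓
w: successors {x}; ~(~q & ~p & ~r) there: x:T. ✓
x: successors {y}; ~(~q & ~p & ~r) there: y:F. ✗
y: successors {z}; ~(~q & ~p & ~r) there: z:F. ✗
z: successors {z}; ~(~q & ~p & ~r) there: z:F. ✗

{v, w}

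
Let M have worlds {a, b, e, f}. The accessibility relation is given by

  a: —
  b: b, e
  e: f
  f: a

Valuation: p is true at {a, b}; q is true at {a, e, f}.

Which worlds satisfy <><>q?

a: no successors, so <><>q fails. ✗
b: successors {b, e}; <>q there: b:T, e:T. ✓
e: successors {f}; <>q there: f:T. ✓
f: successors {a}; <>q there: a:F. ✗

{b, e}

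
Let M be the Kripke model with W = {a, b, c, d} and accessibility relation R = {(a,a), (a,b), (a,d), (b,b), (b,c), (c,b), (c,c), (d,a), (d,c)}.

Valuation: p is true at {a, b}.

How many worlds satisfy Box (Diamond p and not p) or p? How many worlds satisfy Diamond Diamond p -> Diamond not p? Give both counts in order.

2 and 4

For Box (Diamond p and not p) or p:
a: Box (Diamond p and not p) is F, p is T. ✓
b: Box (Diamond p and not p) is F, p is T. ✓
c: Box (Diamond p and not p) is F, p is F. ✗
d: Box (Diamond p and not p) is F, p is F. ✗
— 2 worlds.
For Diamond Diamond p -> Diamond not p:
a: Diamond Diamond p is T, Diamond not p is T. ✓
b: Diamond Diamond p is T, Diamond not p is T. ✓
c: Diamond Diamond p is T, Diamond not p is T. ✓
d: Diamond Diamond p is T, Diamond not p is T. ✓
— 4 worlds.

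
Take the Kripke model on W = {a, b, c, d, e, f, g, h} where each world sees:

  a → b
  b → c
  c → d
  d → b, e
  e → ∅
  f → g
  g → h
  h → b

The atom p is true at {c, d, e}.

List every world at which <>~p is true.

{a, d, f, g, h}

a: successors {b}; ~p there: b:T. ✓
b: successors {c}; ~p there: c:F. ✗
c: successors {d}; ~p there: d:F. ✗
d: successors {b, e}; ~p there: b:T, e:F. ✓
e: no successors, so <>~p fails. ✗
f: successors {g}; ~p there: g:T. ✓
g: successors {h}; ~p there: h:T. ✓
h: successors {b}; ~p there: b:T. ✓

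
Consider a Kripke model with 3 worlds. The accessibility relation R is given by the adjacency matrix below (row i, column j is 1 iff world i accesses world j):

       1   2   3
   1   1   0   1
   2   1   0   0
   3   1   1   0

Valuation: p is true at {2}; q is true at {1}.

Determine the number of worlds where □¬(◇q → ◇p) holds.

1: successors {1, 3}; ¬(◇q → ◇p) there: 1:T, 3:F. ✗
2: successors {1}; ¬(◇q → ◇p) there: 1:T. ✓
3: successors {1, 2}; ¬(◇q → ◇p) there: 1:T, 2:T. ✓
Satisfying worlds: {2, 3}.

2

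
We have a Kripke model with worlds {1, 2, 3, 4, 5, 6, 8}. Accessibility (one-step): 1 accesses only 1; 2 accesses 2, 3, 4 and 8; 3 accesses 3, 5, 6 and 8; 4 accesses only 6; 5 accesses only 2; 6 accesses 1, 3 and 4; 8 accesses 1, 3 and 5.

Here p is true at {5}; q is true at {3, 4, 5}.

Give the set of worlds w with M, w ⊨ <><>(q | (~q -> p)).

1: successors {1}; <>(q | (~q -> p)) there: 1:F. ✗
2: successors {2, 3, 4, 8}; <>(q | (~q -> p)) there: 2:T, 3:T, 4:F, 8:T. ✓
3: successors {3, 5, 6, 8}; <>(q | (~q -> p)) there: 3:T, 5:F, 6:T, 8:T. ✓
4: successors {6}; <>(q | (~q -> p)) there: 6:T. ✓
5: successors {2}; <>(q | (~q -> p)) there: 2:T. ✓
6: successors {1, 3, 4}; <>(q | (~q -> p)) there: 1:F, 3:T, 4:F. ✓
8: successors {1, 3, 5}; <>(q | (~q -> p)) there: 1:F, 3:T, 5:F. ✓

{2, 3, 4, 5, 6, 8}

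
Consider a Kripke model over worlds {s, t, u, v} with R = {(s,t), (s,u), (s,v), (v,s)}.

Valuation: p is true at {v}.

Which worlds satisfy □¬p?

s: successors {t, u, v}; ¬p there: t:T, u:T, v:F. ✗
t: no successors, so □¬p holds vacuously. ✓
u: no successors, so □¬p holds vacuously. ✓
v: successors {s}; ¬p there: s:T. ✓

{t, u, v}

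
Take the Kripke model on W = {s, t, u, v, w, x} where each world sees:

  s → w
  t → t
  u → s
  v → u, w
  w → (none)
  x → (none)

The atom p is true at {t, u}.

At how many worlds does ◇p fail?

4

s: successors {w}; p there: w:F. ✗
t: successors {t}; p there: t:T. ✓
u: successors {s}; p there: s:F. ✗
v: successors {u, w}; p there: u:T, w:F. ✓
w: no successors, so ◇p fails. ✗
x: no successors, so ◇p fails. ✗
Satisfying worlds: {t, v}.
So ◇p fails at the other 4 worlds.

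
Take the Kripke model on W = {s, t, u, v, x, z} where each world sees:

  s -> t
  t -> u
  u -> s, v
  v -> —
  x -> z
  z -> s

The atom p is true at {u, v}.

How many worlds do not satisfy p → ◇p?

s: p is F, ◇p is F. ✓
t: p is F, ◇p is T. ✓
u: p is T, ◇p is T. ✓
v: p is T, ◇p is F. ✗
x: p is F, ◇p is F. ✓
z: p is F, ◇p is F. ✓
Satisfying worlds: {s, t, u, x, z}.
So p → ◇p fails at the other 1 world.

1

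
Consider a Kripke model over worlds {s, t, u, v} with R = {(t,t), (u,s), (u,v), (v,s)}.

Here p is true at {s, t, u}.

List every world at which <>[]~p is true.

s: no successors, so <>[]~p fails. ✗
t: successors {t}; []~p there: t:F. ✗
u: successors {s, v}; []~p there: s:T, v:F. ✓
v: successors {s}; []~p there: s:T. ✓

{u, v}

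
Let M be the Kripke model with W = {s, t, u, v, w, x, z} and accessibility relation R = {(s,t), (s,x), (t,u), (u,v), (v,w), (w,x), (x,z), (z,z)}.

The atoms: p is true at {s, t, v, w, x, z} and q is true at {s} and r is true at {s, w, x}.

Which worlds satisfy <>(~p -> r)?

{s, u, v, w, x, z}

s: successors {t, x}; ~p -> r there: t:T, x:T. ✓
t: successors {u}; ~p -> r there: u:F. ✗
u: successors {v}; ~p -> r there: v:T. ✓
v: successors {w}; ~p -> r there: w:T. ✓
w: successors {x}; ~p -> r there: x:T. ✓
x: successors {z}; ~p -> r there: z:T. ✓
z: successors {z}; ~p -> r there: z:T. ✓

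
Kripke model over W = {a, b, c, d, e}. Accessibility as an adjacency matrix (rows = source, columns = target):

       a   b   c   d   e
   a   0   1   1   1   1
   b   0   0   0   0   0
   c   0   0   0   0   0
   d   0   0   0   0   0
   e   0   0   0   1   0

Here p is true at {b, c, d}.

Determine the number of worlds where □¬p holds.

3

a: successors {b, c, d, e}; ¬p there: b:F, c:F, d:F, e:T. ✗
b: no successors, so □¬p holds vacuously. ✓
c: no successors, so □¬p holds vacuously. ✓
d: no successors, so □¬p holds vacuously. ✓
e: successors {d}; ¬p there: d:F. ✗
Satisfying worlds: {b, c, d}.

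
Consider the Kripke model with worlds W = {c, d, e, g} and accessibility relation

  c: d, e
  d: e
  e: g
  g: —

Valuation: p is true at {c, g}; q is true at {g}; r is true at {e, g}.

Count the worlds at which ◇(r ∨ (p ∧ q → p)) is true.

3

c: successors {d, e}; r ∨ (p ∧ q → p) there: d:T, e:T. ✓
d: successors {e}; r ∨ (p ∧ q → p) there: e:T. ✓
e: successors {g}; r ∨ (p ∧ q → p) there: g:T. ✓
g: no successors, so ◇(r ∨ (p ∧ q → p)) fails. ✗
Satisfying worlds: {c, d, e}.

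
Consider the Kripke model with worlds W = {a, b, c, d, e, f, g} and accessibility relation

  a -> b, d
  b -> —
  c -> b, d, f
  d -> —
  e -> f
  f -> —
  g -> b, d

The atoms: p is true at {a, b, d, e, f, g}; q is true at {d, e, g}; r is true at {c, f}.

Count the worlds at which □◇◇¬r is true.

a: successors {b, d}; ◇◇¬r there: b:F, d:F. ✗
b: no successors, so □◇◇¬r holds vacuously. ✓
c: successors {b, d, f}; ◇◇¬r there: b:F, d:F, f:F. ✗
d: no successors, so □◇◇¬r holds vacuously. ✓
e: successors {f}; ◇◇¬r there: f:F. ✗
f: no successors, so □◇◇¬r holds vacuously. ✓
g: successors {b, d}; ◇◇¬r there: b:F, d:F. ✗
Satisfying worlds: {b, d, f}.

3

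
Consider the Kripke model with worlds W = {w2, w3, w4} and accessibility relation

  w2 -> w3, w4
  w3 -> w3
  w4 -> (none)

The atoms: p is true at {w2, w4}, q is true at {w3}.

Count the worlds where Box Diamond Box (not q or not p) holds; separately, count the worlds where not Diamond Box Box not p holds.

For Box Diamond Box (not q or not p):
w2: successors {w3, w4}; Diamond Box (not q or not p) there: w3:T, w4:F. ✗
w3: successors {w3}; Diamond Box (not q or not p) there: w3:T. ✓
w4: no successors, so Box Diamond Box (not q or not p) holds vacuously. ✓
— 2 worlds.
For not Diamond Box Box not p:
w2: Diamond Box Box not p is T. ✗
w3: Diamond Box Box not p is T. ✗
w4: Diamond Box Box not p is F. ✓
— 1 world.

2 and 1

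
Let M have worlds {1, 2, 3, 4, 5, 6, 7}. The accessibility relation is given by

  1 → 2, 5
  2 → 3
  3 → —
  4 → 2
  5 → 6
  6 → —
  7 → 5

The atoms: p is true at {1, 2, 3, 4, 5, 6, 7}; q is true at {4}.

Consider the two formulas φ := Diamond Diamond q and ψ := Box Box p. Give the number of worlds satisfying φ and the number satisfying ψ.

0 and 7

For Diamond Diamond q:
1: successors {2, 5}; Diamond q there: 2:F, 5:F. ✗
2: successors {3}; Diamond q there: 3:F. ✗
3: no successors, so Diamond Diamond q fails. ✗
4: successors {2}; Diamond q there: 2:F. ✗
5: successors {6}; Diamond q there: 6:F. ✗
6: no successors, so Diamond Diamond q fails. ✗
7: successors {5}; Diamond q there: 5:F. ✗
— 0 worlds.
For Box Box p:
1: successors {2, 5}; Box p there: 2:T, 5:T. ✓
2: successors {3}; Box p there: 3:T. ✓
3: no successors, so Box Box p holds vacuously. ✓
4: successors {2}; Box p there: 2:T. ✓
5: successors {6}; Box p there: 6:T. ✓
6: no successors, so Box Box p holds vacuously. ✓
7: successors {5}; Box p there: 5:T. ✓
— 7 worlds.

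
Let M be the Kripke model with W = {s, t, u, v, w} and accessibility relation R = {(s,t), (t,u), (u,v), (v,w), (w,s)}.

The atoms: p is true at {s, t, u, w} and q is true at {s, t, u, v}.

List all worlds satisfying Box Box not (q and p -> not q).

{s, v, w}

s: successors {t}; Box not (q and p -> not q) there: t:T. ✓
t: successors {u}; Box not (q and p -> not q) there: u:F. ✗
u: successors {v}; Box not (q and p -> not q) there: v:F. ✗
v: successors {w}; Box not (q and p -> not q) there: w:T. ✓
w: successors {s}; Box not (q and p -> not q) there: s:T. ✓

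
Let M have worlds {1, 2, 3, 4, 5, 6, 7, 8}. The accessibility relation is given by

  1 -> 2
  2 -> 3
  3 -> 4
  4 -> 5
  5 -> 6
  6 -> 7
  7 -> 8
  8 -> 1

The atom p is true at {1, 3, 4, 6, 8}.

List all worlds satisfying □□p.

{1, 2, 4, 6, 7}

1: successors {2}; □p there: 2:T. ✓
2: successors {3}; □p there: 3:T. ✓
3: successors {4}; □p there: 4:F. ✗
4: successors {5}; □p there: 5:T. ✓
5: successors {6}; □p there: 6:F. ✗
6: successors {7}; □p there: 7:T. ✓
7: successors {8}; □p there: 8:T. ✓
8: successors {1}; □p there: 1:F. ✗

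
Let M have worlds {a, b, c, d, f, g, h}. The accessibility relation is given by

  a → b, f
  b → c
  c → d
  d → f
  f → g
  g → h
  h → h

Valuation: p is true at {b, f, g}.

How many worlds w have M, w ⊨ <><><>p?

2

a: successors {b, f}; <><>p there: b:F, f:F. ✗
b: successors {c}; <><>p there: c:T. ✓
c: successors {d}; <><>p there: d:T. ✓
d: successors {f}; <><>p there: f:F. ✗
f: successors {g}; <><>p there: g:F. ✗
g: successors {h}; <><>p there: h:F. ✗
h: successors {h}; <><>p there: h:F. ✗
Satisfying worlds: {b, c}.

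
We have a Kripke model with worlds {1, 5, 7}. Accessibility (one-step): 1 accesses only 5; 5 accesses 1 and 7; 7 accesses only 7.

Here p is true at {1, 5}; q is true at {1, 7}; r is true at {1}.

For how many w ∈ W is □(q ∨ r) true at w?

1: successors {5}; q ∨ r there: 5:F. ✗
5: successors {1, 7}; q ∨ r there: 1:T, 7:T. ✓
7: successors {7}; q ∨ r there: 7:T. ✓
Satisfying worlds: {5, 7}.

2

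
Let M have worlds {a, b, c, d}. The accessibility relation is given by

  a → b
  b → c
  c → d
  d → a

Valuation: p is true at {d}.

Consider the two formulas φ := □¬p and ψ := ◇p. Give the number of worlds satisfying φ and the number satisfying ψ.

3 and 1

For □¬p:
a: successors {b}; ¬p there: b:T. ✓
b: successors {c}; ¬p there: c:T. ✓
c: successors {d}; ¬p there: d:F. ✗
d: successors {a}; ¬p there: a:T. ✓
— 3 worlds.
For ◇p:
a: successors {b}; p there: b:F. ✗
b: successors {c}; p there: c:F. ✗
c: successors {d}; p there: d:T. ✓
d: successors {a}; p there: a:F. ✗
— 1 world.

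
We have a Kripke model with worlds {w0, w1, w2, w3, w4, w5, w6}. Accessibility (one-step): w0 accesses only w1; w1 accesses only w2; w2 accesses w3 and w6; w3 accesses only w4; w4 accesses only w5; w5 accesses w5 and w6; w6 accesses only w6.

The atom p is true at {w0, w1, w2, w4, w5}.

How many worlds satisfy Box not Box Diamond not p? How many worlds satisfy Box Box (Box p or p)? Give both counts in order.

1 and 2

For Box not Box Diamond not p:
w0: successors {w1}; not Box Diamond not p there: w1:F. ✗
w1: successors {w2}; not Box Diamond not p there: w2:T. ✓
w2: successors {w3, w6}; not Box Diamond not p there: w3:T, w6:F. ✗
w3: successors {w4}; not Box Diamond not p there: w4:F. ✗
w4: successors {w5}; not Box Diamond not p there: w5:F. ✗
w5: successors {w5, w6}; not Box Diamond not p there: w5:F, w6:F. ✗
w6: successors {w6}; not Box Diamond not p there: w6:F. ✗
— 1 world.
For Box Box (Box p or p):
w0: successors {w1}; Box (Box p or p) there: w1:T. ✓
w1: successors {w2}; Box (Box p or p) there: w2:F. ✗
w2: successors {w3, w6}; Box (Box p or p) there: w3:T, w6:F. ✗
w3: successors {w4}; Box (Box p or p) there: w4:T. ✓
w4: successors {w5}; Box (Box p or p) there: w5:F. ✗
w5: successors {w5, w6}; Box (Box p or p) there: w5:F, w6:F. ✗
w6: successors {w6}; Box (Box p or p) there: w6:F. ✗
— 2 worlds.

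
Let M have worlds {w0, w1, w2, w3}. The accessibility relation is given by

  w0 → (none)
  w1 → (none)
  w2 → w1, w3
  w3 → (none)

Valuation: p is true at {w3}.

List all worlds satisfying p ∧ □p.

w0: p is F, □p is T. ✗
w1: p is F, □p is T. ✗
w2: p is F, □p is F. ✗
w3: p is T, □p is T. ✓

{w3}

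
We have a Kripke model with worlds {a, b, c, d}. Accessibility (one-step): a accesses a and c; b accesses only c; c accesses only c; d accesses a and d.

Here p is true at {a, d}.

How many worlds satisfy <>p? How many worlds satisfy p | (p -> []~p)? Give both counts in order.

For <>p:
a: successors {a, c}; p there: a:T, c:F. ✓
b: successors {c}; p there: c:F. ✗
c: successors {c}; p there: c:F. ✗
d: successors {a, d}; p there: a:T, d:T. ✓
— 2 worlds.
For p | (p -> []~p):
a: p is T, p -> []~p is F. ✓
b: p is F, p -> []~p is T. ✓
c: p is F, p -> []~p is T. ✓
d: p is T, p -> []~p is F. ✓
— 4 worlds.

2 and 4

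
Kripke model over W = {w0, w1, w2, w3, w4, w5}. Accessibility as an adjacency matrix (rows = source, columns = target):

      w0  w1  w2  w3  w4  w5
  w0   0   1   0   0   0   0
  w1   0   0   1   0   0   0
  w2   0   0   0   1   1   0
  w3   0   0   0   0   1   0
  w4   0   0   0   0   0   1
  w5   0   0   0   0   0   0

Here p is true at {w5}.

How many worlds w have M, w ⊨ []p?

w0: successors {w1}; p there: w1:F. ✗
w1: successors {w2}; p there: w2:F. ✗
w2: successors {w3, w4}; p there: w3:F, w4:F. ✗
w3: successors {w4}; p there: w4:F. ✗
w4: successors {w5}; p there: w5:T. ✓
w5: no successors, so []p holds vacuously. ✓
Satisfying worlds: {w4, w5}.

2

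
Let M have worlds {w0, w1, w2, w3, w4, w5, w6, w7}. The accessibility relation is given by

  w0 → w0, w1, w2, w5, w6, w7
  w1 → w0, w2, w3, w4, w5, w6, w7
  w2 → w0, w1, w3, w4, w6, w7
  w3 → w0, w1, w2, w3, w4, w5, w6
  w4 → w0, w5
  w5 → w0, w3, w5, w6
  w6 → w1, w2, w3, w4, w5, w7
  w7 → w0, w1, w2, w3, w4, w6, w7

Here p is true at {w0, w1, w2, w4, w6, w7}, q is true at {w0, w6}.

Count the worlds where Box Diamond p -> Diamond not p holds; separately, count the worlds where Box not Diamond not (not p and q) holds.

8 and 0

For Box Diamond p -> Diamond not p:
w0: Box Diamond p is T, Diamond not p is T. ✓
w1: Box Diamond p is T, Diamond not p is T. ✓
w2: Box Diamond p is T, Diamond not p is T. ✓
w3: Box Diamond p is T, Diamond not p is T. ✓
w4: Box Diamond p is T, Diamond not p is T. ✓
w5: Box Diamond p is T, Diamond not p is T. ✓
w6: Box Diamond p is T, Diamond not p is T. ✓
w7: Box Diamond p is T, Diamond not p is T. ✓
— 8 worlds.
For Box not Diamond not (not p and q):
w0: successors {w0, w1, w2, w5, w6, w7}; not Diamond not (not p and q) there: w0:F, w1:F, w2:F, w5:F, w6:F, w7:F. ✗
w1: successors {w0, w2, w3, w4, w5, w6, w7}; not Diamond not (not p and q) there: w0:F, w2:F, w3:F, w4:F, w5:F, w6:F, w7:F. ✗
w2: successors {w0, w1, w3, w4, w6, w7}; not Diamond not (not p and q) there: w0:F, w1:F, w3:F, w4:F, w6:F, w7:F. ✗
w3: successors {w0, w1, w2, w3, w4, w5, w6}; not Diamond not (not p and q) there: w0:F, w1:F, w2:F, w3:F, w4:F, w5:F, w6:F. ✗
w4: successors {w0, w5}; not Diamond not (not p and q) there: w0:F, w5:F. ✗
w5: successors {w0, w3, w5, w6}; not Diamond not (not p and q) there: w0:F, w3:F, w5:F, w6:F. ✗
w6: successors {w1, w2, w3, w4, w5, w7}; not Diamond not (not p and q) there: w1:F, w2:F, w3:F, w4:F, w5:F, w7:F. ✗
w7: successors {w0, w1, w2, w3, w4, w6, w7}; not Diamond not (not p and q) there: w0:F, w1:F, w2:F, w3:F, w4:F, w6:F, w7:F. ✗
— 0 worlds.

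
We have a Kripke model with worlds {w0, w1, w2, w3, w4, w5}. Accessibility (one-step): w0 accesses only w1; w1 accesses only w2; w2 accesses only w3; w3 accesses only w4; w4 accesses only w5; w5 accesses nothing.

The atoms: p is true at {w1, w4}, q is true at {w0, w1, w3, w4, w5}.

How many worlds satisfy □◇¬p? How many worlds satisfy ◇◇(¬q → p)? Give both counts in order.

4 and 3

For □◇¬p:
w0: successors {w1}; ◇¬p there: w1:T. ✓
w1: successors {w2}; ◇¬p there: w2:T. ✓
w2: successors {w3}; ◇¬p there: w3:F. ✗
w3: successors {w4}; ◇¬p there: w4:T. ✓
w4: successors {w5}; ◇¬p there: w5:F. ✗
w5: no successors, so □◇¬p holds vacuously. ✓
— 4 worlds.
For ◇◇(¬q → p):
w0: successors {w1}; ◇(¬q → p) there: w1:F. ✗
w1: successors {w2}; ◇(¬q → p) there: w2:T. ✓
w2: successors {w3}; ◇(¬q → p) there: w3:T. ✓
w3: successors {w4}; ◇(¬q → p) there: w4:T. ✓
w4: successors {w5}; ◇(¬q → p) there: w5:F. ✗
w5: no successors, so ◇◇(¬q → p) fails. ✗
— 3 worlds.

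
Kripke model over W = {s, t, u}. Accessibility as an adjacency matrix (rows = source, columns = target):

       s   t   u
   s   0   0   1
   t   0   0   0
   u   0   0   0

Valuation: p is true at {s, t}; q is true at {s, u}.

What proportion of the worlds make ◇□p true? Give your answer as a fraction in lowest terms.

s: successors {u}; □p there: u:T. ✓
t: no successors, so ◇□p fails. ✗
u: no successors, so ◇□p fails. ✗
That's 1 of 3 worlds, so 1/3.

1/3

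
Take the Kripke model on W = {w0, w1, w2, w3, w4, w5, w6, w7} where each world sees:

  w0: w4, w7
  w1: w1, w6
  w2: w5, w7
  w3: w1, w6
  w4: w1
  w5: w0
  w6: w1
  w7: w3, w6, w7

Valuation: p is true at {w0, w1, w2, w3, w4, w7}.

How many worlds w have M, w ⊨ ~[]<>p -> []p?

w0: ~[]<>p is F, []p is T. ✓
w1: ~[]<>p is F, []p is F. ✓
w2: ~[]<>p is F, []p is F. ✓
w3: ~[]<>p is F, []p is F. ✓
w4: ~[]<>p is F, []p is T. ✓
w5: ~[]<>p is F, []p is T. ✓
w6: ~[]<>p is F, []p is T. ✓
w7: ~[]<>p is F, []p is F. ✓
Satisfying worlds: {w0, w1, w2, w3, w4, w5, w6, w7}.

8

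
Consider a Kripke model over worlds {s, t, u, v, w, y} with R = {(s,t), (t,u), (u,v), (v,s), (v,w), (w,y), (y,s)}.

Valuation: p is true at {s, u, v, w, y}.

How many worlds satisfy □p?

5

s: successors {t}; p there: t:F. ✗
t: successors {u}; p there: u:T. ✓
u: successors {v}; p there: v:T. ✓
v: successors {s, w}; p there: s:T, w:T. ✓
w: successors {y}; p there: y:T. ✓
y: successors {s}; p there: s:T. ✓
Satisfying worlds: {t, u, v, w, y}.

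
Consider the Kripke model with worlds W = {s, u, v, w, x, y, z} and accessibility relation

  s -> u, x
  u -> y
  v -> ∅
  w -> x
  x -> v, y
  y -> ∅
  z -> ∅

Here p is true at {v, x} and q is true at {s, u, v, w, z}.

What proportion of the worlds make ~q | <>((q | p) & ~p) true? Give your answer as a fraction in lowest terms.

s: ~q is F, <>((q | p) & ~p) is T. ✓
u: ~q is F, <>((q | p) & ~p) is F. ✗
v: ~q is F, <>((q | p) & ~p) is F. ✗
w: ~q is F, <>((q | p) & ~p) is F. ✗
x: ~q is T, <>((q | p) & ~p) is F. ✓
y: ~q is T, <>((q | p) & ~p) is F. ✓
z: ~q is F, <>((q | p) & ~p) is F. ✗
That's 3 of 7 worlds, so 3/7.

3/7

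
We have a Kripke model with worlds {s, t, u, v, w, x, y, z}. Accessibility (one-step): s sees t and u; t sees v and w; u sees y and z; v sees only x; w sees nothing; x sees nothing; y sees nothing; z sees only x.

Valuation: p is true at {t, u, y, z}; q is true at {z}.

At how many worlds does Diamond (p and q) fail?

s: successors {t, u}; p and q there: t:F, u:F. ✗
t: successors {v, w}; p and q there: v:F, w:F. ✗
u: successors {y, z}; p and q there: y:F, z:T. ✓
v: successors {x}; p and q there: x:F. ✗
w: no successors, so Diamond (p and q) fails. ✗
x: no successors, so Diamond (p and q) fails. ✗
y: no successors, so Diamond (p and q) fails. ✗
z: successors {x}; p and q there: x:F. ✗
Satisfying worlds: {u}.
So Diamond (p and q) fails at the other 7 worlds.

7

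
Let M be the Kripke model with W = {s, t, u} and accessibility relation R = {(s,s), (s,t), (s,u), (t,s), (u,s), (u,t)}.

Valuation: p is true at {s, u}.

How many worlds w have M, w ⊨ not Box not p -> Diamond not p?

s: not Box not p is T, Diamond not p is T. ✓
t: not Box not p is T, Diamond not p is F. ✗
u: not Box not p is T, Diamond not p is T. ✓
Satisfying worlds: {s, u}.

2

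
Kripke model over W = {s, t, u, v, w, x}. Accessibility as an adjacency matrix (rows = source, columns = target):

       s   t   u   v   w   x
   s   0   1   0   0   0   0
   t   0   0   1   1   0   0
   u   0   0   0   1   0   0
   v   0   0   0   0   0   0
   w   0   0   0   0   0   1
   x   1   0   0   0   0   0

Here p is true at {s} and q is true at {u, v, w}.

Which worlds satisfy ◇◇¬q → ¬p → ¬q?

s: ◇◇¬q is F, ¬p → ¬q is T. ✓
t: ◇◇¬q is F, ¬p → ¬q is T. ✓
u: ◇◇¬q is F, ¬p → ¬q is F. ✓
v: ◇◇¬q is F, ¬p → ¬q is F. ✓
w: ◇◇¬q is T, ¬p → ¬q is F. ✗
x: ◇◇¬q is T, ¬p → ¬q is T. ✓

{s, t, u, v, x}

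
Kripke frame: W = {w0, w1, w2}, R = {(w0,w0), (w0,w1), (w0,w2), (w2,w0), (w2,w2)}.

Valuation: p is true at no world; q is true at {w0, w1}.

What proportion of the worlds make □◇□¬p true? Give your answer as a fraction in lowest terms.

w0: successors {w0, w1, w2}; ◇□¬p there: w0:T, w1:F, w2:T. ✗
w1: no successors, so □◇□¬p holds vacuously. ✓
w2: successors {w0, w2}; ◇□¬p there: w0:T, w2:T. ✓
That's 2 of 3 worlds, so 2/3.

2/3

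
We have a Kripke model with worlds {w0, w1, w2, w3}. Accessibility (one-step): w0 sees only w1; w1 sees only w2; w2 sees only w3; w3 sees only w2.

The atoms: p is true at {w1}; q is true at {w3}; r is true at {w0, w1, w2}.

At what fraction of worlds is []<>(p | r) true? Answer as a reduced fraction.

w0: successors {w1}; <>(p | r) there: w1:T. ✓
w1: successors {w2}; <>(p | r) there: w2:F. ✗
w2: successors {w3}; <>(p | r) there: w3:T. ✓
w3: successors {w2}; <>(p | r) there: w2:F. ✗
That's 2 of 4 worlds, so 2/4 = 1/2.

1/2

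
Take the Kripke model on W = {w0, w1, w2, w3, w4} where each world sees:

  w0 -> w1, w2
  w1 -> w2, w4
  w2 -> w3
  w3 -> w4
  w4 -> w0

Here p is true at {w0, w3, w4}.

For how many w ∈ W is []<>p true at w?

4

w0: successors {w1, w2}; <>p there: w1:T, w2:T. ✓
w1: successors {w2, w4}; <>p there: w2:T, w4:T. ✓
w2: successors {w3}; <>p there: w3:T. ✓
w3: successors {w4}; <>p there: w4:T. ✓
w4: successors {w0}; <>p there: w0:F. ✗
Satisfying worlds: {w0, w1, w2, w3}.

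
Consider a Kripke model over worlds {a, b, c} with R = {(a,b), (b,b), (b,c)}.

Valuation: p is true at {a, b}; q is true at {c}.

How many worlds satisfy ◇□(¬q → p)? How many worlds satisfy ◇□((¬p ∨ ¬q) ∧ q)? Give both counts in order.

2 and 1

For ◇□(¬q → p):
a: successors {b}; □(¬q → p) there: b:T. ✓
b: successors {b, c}; □(¬q → p) there: b:T, c:T. ✓
c: no successors, so ◇□(¬q → p) fails. ✗
— 2 worlds.
For ◇□((¬p ∨ ¬q) ∧ q):
a: successors {b}; □((¬p ∨ ¬q) ∧ q) there: b:F. ✗
b: successors {b, c}; □((¬p ∨ ¬q) ∧ q) there: b:F, c:T. ✓
c: no successors, so ◇□((¬p ∨ ¬q) ∧ q) fails. ✗
— 1 world.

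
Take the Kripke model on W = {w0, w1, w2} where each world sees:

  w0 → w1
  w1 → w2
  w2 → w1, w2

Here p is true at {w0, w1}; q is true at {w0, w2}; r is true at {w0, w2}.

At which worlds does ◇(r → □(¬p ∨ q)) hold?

{w0, w2}

w0: successors {w1}; r → □(¬p ∨ q) there: w1:T. ✓
w1: successors {w2}; r → □(¬p ∨ q) there: w2:F. ✗
w2: successors {w1, w2}; r → □(¬p ∨ q) there: w1:T, w2:F. ✓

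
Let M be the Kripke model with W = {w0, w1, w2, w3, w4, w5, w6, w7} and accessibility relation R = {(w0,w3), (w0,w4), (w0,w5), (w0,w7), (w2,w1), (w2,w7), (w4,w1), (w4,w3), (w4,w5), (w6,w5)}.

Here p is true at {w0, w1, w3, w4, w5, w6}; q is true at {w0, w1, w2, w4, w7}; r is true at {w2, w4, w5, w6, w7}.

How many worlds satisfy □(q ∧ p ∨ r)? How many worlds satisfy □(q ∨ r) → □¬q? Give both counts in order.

6 and 7

For □(q ∧ p ∨ r):
w0: successors {w3, w4, w5, w7}; q ∧ p ∨ r there: w3:F, w4:T, w5:T, w7:T. ✗
w1: no successors, so □(q ∧ p ∨ r) holds vacuously. ✓
w2: successors {w1, w7}; q ∧ p ∨ r there: w1:T, w7:T. ✓
w3: no successors, so □(q ∧ p ∨ r) holds vacuously. ✓
w4: successors {w1, w3, w5}; q ∧ p ∨ r there: w1:T, w3:F, w5:T. ✗
w5: no successors, so □(q ∧ p ∨ r) holds vacuously. ✓
w6: successors {w5}; q ∧ p ∨ r there: w5:T. ✓
w7: no successors, so □(q ∧ p ∨ r) holds vacuously. ✓
— 6 worlds.
For □(q ∨ r) → □¬q:
w0: □(q ∨ r) is F, □¬q is F. ✓
w1: □(q ∨ r) is T, □¬q is T. ✓
w2: □(q ∨ r) is T, □¬q is F. ✗
w3: □(q ∨ r) is T, □¬q is T. ✓
w4: □(q ∨ r) is F, □¬q is F. ✓
w5: □(q ∨ r) is T, □¬q is T. ✓
w6: □(q ∨ r) is T, □¬q is T. ✓
w7: □(q ∨ r) is T, □¬q is T. ✓
— 7 worlds.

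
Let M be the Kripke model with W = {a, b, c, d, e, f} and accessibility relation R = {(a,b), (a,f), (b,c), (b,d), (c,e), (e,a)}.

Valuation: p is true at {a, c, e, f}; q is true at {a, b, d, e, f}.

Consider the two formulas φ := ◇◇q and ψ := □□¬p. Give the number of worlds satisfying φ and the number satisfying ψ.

For ◇◇q:
a: successors {b, f}; ◇q there: b:T, f:F. ✓
b: successors {c, d}; ◇q there: c:T, d:F. ✓
c: successors {e}; ◇q there: e:T. ✓
d: no successors, so ◇◇q fails. ✗
e: successors {a}; ◇q there: a:T. ✓
f: no successors, so ◇◇q fails. ✗
— 4 worlds.
For □□¬p:
a: successors {b, f}; □¬p there: b:F, f:T. ✗
b: successors {c, d}; □¬p there: c:F, d:T. ✗
c: successors {e}; □¬p there: e:F. ✗
d: no successors, so □□¬p holds vacuously. ✓
e: successors {a}; □¬p there: a:F. ✗
f: no successors, so □□¬p holds vacuously. ✓
— 2 worlds.

4 and 2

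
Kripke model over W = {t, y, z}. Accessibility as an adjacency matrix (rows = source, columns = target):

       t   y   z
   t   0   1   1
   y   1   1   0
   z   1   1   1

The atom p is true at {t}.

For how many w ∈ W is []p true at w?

0

t: successors {y, z}; p there: y:F, z:F. ✗
y: successors {t, y}; p there: t:T, y:F. ✗
z: successors {t, y, z}; p there: t:T, y:F, z:F. ✗
Satisfying worlds: ∅.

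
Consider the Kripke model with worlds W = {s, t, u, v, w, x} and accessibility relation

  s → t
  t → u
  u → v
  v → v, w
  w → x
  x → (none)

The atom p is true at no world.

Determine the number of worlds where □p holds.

s: successors {t}; p there: t:F. ✗
t: successors {u}; p there: u:F. ✗
u: successors {v}; p there: v:F. ✗
v: successors {v, w}; p there: v:F, w:F. ✗
w: successors {x}; p there: x:F. ✗
x: no successors, so □p holds vacuously. ✓
Satisfying worlds: {x}.

1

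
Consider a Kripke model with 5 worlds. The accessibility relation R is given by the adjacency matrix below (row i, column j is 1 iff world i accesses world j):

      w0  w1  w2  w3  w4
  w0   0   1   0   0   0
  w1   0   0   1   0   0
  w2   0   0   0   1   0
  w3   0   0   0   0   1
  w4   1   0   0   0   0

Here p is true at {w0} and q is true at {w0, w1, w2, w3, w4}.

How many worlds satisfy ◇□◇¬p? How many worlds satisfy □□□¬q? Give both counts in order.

4 and 0

For ◇□◇¬p:
w0: successors {w1}; □◇¬p there: w1:T. ✓
w1: successors {w2}; □◇¬p there: w2:T. ✓
w2: successors {w3}; □◇¬p there: w3:F. ✗
w3: successors {w4}; □◇¬p there: w4:T. ✓
w4: successors {w0}; □◇¬p there: w0:T. ✓
— 4 worlds.
For □□□¬q:
w0: successors {w1}; □□¬q there: w1:F. ✗
w1: successors {w2}; □□¬q there: w2:F. ✗
w2: successors {w3}; □□¬q there: w3:F. ✗
w3: successors {w4}; □□¬q there: w4:F. ✗
w4: successors {w0}; □□¬q there: w0:F. ✗
— 0 worlds.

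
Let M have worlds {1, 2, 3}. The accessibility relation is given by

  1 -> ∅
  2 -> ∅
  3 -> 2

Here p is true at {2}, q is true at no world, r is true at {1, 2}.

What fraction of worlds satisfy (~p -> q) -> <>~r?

1: ~p -> q is F, <>~r is F. ✓
2: ~p -> q is T, <>~r is F. ✗
3: ~p -> q is F, <>~r is F. ✓
That's 2 of 3 worlds, so 2/3.

2/3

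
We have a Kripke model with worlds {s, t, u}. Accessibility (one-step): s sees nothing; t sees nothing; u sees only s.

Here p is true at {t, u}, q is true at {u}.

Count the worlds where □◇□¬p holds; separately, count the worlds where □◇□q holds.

2 and 2

For □◇□¬p:
s: no successors, so □◇□¬p holds vacuously. ✓
t: no successors, so □◇□¬p holds vacuously. ✓
u: successors {s}; ◇□¬p there: s:F. ✗
— 2 worlds.
For □◇□q:
s: no successors, so □◇□q holds vacuously. ✓
t: no successors, so □◇□q holds vacuously. ✓
u: successors {s}; ◇□q there: s:F. ✗
— 2 worlds.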